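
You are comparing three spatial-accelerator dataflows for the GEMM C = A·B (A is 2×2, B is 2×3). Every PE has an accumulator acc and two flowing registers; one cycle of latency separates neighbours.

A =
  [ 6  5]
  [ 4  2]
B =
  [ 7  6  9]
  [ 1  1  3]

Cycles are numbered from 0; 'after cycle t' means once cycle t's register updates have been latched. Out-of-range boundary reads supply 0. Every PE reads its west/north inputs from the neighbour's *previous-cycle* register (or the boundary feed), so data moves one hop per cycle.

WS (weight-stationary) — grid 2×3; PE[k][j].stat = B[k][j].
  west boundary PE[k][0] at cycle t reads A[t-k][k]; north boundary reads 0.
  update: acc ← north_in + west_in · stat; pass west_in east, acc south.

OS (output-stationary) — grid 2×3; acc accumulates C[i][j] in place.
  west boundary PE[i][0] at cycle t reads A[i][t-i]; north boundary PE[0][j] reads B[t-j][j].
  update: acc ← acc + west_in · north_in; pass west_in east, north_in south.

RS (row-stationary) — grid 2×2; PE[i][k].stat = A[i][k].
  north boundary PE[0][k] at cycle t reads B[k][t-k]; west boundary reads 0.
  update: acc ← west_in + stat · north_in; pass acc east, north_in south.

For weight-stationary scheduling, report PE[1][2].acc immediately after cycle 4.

WS (2×3). Following PE[1][2] plus its west/north inputs:
  after 0 — PE[0][2] acc=0, pass-E 0, pass-S 0
  after 0 — PE[1][1] acc=0, pass-E 0, pass-S 0
  after 0 — PE[1][2] acc=0, pass-E 0, pass-S 0
  after 1 — PE[0][2] acc=0, pass-E 0, pass-S 0
  after 1 — PE[1][1] acc=0, pass-E 0, pass-S 0
  after 1 — PE[1][2] acc=0, pass-E 0, pass-S 0
  after 2 — PE[0][2] acc=54, pass-E 6, pass-S 54
  after 2 — PE[1][1] acc=41, pass-E 5, pass-S 41
  after 2 — PE[1][2] acc=0, pass-E 0, pass-S 0
  after 3 — PE[0][2] acc=36, pass-E 4, pass-S 36
  after 3 — PE[1][1] acc=26, pass-E 2, pass-S 26
  after 3 — PE[1][2] acc=69, pass-E 5, pass-S 69
  after 4 — PE[0][2] acc=0, pass-E 0, pass-S 0
  after 4 — PE[1][1] acc=0, pass-E 0, pass-S 0
  after 4 — PE[1][2] acc=42, pass-E 2, pass-S 42

PE[1][2].acc = 42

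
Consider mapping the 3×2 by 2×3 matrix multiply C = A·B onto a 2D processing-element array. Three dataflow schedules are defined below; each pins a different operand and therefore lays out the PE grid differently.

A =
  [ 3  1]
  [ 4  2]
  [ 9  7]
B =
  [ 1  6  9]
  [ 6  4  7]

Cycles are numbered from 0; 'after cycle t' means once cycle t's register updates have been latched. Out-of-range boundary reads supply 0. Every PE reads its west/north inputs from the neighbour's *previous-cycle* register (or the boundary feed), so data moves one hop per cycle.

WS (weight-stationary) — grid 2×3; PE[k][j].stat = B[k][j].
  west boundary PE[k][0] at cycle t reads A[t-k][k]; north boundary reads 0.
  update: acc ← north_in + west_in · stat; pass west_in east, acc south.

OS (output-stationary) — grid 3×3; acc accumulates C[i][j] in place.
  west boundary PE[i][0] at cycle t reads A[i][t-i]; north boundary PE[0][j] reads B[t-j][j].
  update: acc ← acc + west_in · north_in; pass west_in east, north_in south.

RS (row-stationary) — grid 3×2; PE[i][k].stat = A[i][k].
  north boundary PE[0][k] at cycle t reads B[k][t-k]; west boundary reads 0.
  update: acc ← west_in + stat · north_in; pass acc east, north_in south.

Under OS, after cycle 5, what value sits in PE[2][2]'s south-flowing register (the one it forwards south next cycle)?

OS 3×3: PE[2][2] cycle-by-cycle (with neighbour feeds):
  after 0 — PE[1][2] acc=0, pass-E 0, pass-S 0
  after 0 — PE[2][1] acc=0, pass-E 0, pass-S 0
  after 0 — PE[2][2] acc=0, pass-E 0, pass-S 0
  after 1 — PE[1][2] acc=0, pass-E 0, pass-S 0
  after 1 — PE[2][1] acc=0, pass-E 0, pass-S 0
  after 1 — PE[2][2] acc=0, pass-E 0, pass-S 0
  after 2 — PE[1][2] acc=0, pass-E 0, pass-S 0
  after 2 — PE[2][1] acc=0, pass-E 0, pass-S 0
  after 2 — PE[2][2] acc=0, pass-E 0, pass-S 0
  after 3 — PE[1][2] acc=36, pass-E 4, pass-S 9
  after 3 — PE[2][1] acc=54, pass-E 9, pass-S 6
  after 3 — PE[2][2] acc=0, pass-E 0, pass-S 0
  after 4 — PE[1][2] acc=50, pass-E 2, pass-S 7
  after 4 — PE[2][1] acc=82, pass-E 7, pass-S 4
  after 4 — PE[2][2] acc=81, pass-E 9, pass-S 9
  after 5 — PE[1][2] acc=50, pass-E 0, pass-S 0
  after 5 — PE[2][1] acc=82, pass-E 0, pass-S 0
  after 5 — PE[2][2] acc=130, pass-E 7, pass-S 7

register = 7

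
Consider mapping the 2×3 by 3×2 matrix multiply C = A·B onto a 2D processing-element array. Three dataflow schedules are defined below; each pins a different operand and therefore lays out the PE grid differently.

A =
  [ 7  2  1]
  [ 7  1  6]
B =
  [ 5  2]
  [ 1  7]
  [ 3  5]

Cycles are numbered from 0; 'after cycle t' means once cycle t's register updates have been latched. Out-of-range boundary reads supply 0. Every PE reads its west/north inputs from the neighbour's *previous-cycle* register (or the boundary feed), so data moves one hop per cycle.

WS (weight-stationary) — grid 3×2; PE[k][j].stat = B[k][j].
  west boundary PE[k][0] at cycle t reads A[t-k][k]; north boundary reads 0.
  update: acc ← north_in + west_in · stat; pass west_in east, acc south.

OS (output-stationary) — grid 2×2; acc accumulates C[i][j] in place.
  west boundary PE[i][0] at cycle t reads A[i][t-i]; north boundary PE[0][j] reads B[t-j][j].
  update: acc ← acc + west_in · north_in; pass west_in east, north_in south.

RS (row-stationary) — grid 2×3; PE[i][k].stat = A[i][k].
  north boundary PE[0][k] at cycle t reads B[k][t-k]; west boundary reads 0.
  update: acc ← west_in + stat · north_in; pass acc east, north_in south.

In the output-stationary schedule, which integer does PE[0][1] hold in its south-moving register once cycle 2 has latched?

register = 7

OS 2×2: PE[0][1] cycle-by-cycle (with neighbour feeds):
  0: (0,0).acc=35  regs=<7,5>
  0: (0,1).acc=0  regs=<0,0>
  1: (0,0).acc=37  regs=<2,1>
  1: (0,1).acc=14  regs=<7,2>
  2: (0,0).acc=40  regs=<1,3>
  2: (0,1).acc=28  regs=<2,7>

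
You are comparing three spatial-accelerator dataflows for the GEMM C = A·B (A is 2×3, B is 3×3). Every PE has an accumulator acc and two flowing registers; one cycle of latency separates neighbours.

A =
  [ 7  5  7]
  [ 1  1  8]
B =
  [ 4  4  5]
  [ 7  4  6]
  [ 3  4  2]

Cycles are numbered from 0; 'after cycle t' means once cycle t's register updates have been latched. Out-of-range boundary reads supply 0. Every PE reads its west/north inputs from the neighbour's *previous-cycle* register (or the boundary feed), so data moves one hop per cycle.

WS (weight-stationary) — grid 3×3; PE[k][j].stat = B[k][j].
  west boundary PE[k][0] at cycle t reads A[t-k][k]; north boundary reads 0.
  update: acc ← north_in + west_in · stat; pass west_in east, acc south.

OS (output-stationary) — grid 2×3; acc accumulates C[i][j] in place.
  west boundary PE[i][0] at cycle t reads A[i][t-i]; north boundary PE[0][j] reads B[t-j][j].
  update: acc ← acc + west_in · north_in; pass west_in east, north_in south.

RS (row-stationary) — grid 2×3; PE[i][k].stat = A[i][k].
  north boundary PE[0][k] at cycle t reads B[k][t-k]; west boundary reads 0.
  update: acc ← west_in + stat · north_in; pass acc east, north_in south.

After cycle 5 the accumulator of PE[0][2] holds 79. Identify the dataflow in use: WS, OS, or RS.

WS (3×3 grid), PE[0][2]:
  c0 r0c2: 0 / 0 / 0
  c1 r0c2: 0 / 0 / 0
  c2 r0c2: 35 / 7 / 35
  c3 r0c2: 5 / 1 / 5
  c4 r0c2: 0 / 0 / 0
  c5 r0c2: 0 / 0 / 0
OS (2×3 grid), PE[0][2]:
  c0 r0c2: 0 / 0 / 0
  c1 r0c2: 0 / 0 / 0
  c2 r0c2: 35 / 7 / 5
  c3 r0c2: 65 / 5 / 6
  c4 r0c2: 79 / 7 / 2
  c5 r0c2: 79 / 0 / 0
RS (2×3 grid), PE[0][2]:
  c0 r0c2: 0 / 0 / 0
  c1 r0c2: 0 / 0 / 0
  c2 r0c2: 84 / 84 / 3
  c3 r0c2: 76 / 76 / 4
  c4 r0c2: 79 / 79 / 2
  c5 r0c2: 0 / 0 / 0

dataflow = OS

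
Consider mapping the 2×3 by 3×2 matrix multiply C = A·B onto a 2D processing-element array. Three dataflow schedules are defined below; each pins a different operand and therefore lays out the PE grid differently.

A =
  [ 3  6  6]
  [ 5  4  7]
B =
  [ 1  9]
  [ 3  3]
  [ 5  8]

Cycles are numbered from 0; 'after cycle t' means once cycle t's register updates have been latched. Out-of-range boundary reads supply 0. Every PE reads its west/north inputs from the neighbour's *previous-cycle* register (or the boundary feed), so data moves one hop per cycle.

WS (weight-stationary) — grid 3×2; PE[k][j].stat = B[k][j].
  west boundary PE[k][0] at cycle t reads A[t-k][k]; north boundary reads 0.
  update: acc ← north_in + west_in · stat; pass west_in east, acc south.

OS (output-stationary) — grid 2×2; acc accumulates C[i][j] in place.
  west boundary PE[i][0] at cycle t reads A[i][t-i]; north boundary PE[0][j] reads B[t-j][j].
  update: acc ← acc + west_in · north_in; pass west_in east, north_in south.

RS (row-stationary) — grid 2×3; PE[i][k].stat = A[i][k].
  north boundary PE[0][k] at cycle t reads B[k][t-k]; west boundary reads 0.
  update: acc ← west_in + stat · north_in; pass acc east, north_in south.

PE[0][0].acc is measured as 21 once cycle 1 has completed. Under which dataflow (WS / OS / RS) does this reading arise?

WS [3×2] PE[0][0] across cycles:
  cycle 0: PE[0][0] → acc 3, east 3, south 3
  cycle 1: PE[0][0] → acc 5, east 5, south 5
OS [2×2] PE[0][0] across cycles:
  cycle 0: PE[0][0] → acc 3, east 3, south 1
  cycle 1: PE[0][0] → acc 21, east 6, south 3
RS [2×3] PE[0][0] across cycles:
  cycle 0: PE[0][0] → acc 3, east 3, south 1
  cycle 1: PE[0][0] → acc 27, east 27, south 9

dataflow = OS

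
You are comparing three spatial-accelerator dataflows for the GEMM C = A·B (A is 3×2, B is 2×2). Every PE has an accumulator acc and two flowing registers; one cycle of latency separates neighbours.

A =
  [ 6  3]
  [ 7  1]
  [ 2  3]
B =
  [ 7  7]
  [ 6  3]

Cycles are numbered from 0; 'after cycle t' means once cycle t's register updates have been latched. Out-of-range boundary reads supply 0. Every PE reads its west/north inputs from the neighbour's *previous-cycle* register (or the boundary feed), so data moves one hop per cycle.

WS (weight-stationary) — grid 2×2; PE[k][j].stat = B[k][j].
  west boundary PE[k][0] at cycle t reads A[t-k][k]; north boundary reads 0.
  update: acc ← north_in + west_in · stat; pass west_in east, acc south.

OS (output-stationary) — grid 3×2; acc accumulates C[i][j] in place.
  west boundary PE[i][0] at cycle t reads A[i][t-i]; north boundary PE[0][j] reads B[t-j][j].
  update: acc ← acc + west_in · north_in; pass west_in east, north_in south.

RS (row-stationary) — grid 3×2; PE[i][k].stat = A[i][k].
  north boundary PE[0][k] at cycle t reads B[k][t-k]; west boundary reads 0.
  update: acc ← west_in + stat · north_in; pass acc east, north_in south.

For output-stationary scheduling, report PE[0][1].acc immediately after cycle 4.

Tracing OS — 3×2 array, target PE[0][1]:
  0: (0,0).acc=42  regs=<6,7>
  0: (0,1).acc=0  regs=<0,0>
  1: (0,0).acc=60  regs=<3,6>
  1: (0,1).acc=42  regs=<6,7>
  2: (0,0).acc=60  regs=<0,0>
  2: (0,1).acc=51  regs=<3,3>
  3: (0,0).acc=60  regs=<0,0>
  3: (0,1).acc=51  regs=<0,0>
  4: (0,0).acc=60  regs=<0,0>
  4: (0,1).acc=51  regs=<0,0>

PE[0][1].acc = 51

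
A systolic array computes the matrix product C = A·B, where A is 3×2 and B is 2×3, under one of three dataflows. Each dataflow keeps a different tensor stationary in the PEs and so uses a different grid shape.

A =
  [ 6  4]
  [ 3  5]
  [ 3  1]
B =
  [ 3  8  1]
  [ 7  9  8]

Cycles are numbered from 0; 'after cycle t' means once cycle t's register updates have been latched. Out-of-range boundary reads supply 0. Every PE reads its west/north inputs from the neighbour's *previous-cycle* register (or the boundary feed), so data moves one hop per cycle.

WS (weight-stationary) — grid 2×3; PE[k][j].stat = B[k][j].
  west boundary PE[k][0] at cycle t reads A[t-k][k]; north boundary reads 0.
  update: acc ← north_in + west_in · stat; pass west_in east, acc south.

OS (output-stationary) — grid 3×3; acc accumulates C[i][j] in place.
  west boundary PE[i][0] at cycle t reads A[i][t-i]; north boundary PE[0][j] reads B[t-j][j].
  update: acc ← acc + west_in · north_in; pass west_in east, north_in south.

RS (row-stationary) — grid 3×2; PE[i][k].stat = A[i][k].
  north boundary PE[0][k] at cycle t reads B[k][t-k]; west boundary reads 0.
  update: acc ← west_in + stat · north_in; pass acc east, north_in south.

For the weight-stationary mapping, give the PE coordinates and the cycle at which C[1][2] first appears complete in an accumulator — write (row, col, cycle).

Under WS, C[1][2] lands at PE[1][2]:
  [0] (1,2) acc=0 (h:0 v:0)
  [1] (1,2) acc=0 (h:0 v:0)
  [2] (1,2) acc=0 (h:0 v:0)
  [3] (1,2) acc=38 (h:4 v:38)
  [4] (1,2) acc=43 (h:5 v:43)

(row, col, cycle) = (1, 2, 4)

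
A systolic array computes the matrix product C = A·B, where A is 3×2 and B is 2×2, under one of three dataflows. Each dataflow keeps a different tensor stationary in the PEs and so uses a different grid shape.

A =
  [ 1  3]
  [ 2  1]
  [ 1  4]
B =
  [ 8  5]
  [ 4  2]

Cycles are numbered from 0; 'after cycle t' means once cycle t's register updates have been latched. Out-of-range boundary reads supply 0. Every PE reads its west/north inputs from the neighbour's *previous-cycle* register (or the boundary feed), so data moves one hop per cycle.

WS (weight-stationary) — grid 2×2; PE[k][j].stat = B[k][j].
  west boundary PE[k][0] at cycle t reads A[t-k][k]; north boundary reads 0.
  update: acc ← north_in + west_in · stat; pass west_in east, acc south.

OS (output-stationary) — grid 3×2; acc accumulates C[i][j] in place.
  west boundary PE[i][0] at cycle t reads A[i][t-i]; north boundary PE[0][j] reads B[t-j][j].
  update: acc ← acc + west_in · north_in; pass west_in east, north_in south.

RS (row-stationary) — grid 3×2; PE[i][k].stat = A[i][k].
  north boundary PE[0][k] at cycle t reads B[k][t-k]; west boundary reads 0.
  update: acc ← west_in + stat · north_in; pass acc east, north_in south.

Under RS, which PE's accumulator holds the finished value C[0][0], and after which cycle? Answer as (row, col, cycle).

Under RS, C[0][0] lands at PE[0][1]:
  t=0 PE[0][1]: acc=0 h=0 v=0
  t=1 PE[0][1]: acc=20 h=20 v=4

(row, col, cycle) = (0, 1, 1)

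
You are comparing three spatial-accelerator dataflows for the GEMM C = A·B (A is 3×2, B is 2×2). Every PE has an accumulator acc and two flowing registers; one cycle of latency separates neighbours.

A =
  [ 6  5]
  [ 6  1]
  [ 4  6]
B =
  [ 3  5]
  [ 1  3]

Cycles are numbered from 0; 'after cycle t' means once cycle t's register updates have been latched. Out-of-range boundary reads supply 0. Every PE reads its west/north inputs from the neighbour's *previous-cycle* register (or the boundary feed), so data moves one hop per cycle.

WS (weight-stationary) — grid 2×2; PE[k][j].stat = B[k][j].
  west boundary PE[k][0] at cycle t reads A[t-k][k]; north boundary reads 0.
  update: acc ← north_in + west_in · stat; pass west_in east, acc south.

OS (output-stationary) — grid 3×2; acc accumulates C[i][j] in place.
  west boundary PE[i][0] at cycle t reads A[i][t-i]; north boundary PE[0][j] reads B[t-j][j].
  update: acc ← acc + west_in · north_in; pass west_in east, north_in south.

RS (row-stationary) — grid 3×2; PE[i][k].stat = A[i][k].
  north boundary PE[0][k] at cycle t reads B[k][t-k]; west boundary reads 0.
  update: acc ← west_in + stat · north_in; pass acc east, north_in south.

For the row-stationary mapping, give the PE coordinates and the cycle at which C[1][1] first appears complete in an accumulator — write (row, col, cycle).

(row, col, cycle) = (1, 1, 3)

Under RS, C[1][1] lands at PE[1][1]:
  after 0 — PE[1][1] acc=0, pass-E 0, pass-S 0
  after 1 — PE[1][1] acc=0, pass-E 0, pass-S 0
  after 2 — PE[1][1] acc=19, pass-E 19, pass-S 1
  after 3 — PE[1][1] acc=33, pass-E 33, pass-S 3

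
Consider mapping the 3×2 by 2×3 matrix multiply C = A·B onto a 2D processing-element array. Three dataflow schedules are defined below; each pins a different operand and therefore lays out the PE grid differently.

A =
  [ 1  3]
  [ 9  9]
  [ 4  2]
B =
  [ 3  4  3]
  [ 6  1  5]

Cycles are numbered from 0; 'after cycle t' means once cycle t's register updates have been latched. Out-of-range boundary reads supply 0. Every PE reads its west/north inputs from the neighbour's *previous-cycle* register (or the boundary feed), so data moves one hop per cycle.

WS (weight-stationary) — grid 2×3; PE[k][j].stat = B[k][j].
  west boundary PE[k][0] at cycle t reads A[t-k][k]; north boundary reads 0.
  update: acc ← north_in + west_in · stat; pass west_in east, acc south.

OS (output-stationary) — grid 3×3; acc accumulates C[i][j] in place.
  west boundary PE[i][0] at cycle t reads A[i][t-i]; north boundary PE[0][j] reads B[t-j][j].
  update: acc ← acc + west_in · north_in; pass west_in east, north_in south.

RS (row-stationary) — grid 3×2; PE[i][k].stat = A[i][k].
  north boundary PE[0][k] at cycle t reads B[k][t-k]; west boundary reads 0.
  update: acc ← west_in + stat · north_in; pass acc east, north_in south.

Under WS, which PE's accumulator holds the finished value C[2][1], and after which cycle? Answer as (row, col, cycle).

Under WS, C[2][1] lands at PE[1][1]:
  0: (1,1).acc=0  regs=<0,0>
  1: (1,1).acc=0  regs=<0,0>
  2: (1,1).acc=7  regs=<3,7>
  3: (1,1).acc=45  regs=<9,45>
  4: (1,1).acc=18  regs=<2,18>

(row, col, cycle) = (1, 1, 4)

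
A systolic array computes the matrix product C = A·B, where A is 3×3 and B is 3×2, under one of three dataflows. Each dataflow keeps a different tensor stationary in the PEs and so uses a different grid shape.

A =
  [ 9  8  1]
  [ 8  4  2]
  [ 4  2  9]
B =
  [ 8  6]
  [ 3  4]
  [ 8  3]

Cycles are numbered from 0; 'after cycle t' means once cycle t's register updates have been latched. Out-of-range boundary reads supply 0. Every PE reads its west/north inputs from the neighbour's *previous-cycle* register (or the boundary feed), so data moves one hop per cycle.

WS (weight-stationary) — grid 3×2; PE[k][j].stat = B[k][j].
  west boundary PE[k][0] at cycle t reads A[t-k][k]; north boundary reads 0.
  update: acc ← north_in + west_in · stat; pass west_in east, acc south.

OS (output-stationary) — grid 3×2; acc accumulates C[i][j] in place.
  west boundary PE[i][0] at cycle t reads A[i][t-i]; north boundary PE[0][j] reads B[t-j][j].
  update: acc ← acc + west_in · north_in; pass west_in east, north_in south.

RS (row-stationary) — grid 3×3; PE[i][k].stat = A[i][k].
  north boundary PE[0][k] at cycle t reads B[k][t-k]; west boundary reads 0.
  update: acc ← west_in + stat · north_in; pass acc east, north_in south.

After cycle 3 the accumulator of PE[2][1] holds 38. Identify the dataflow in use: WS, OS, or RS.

dataflow = RS

Under WS (3×2), PE[2][1]:
  cycle 0: PE[2][1] → acc 0, east 0, south 0
  cycle 1: PE[2][1] → acc 0, east 0, south 0
  cycle 2: PE[2][1] → acc 0, east 0, south 0
  cycle 3: PE[2][1] → acc 89, east 1, south 89
Under OS (3×2), PE[2][1]:
  cycle 0: PE[2][1] → acc 0, east 0, south 0
  cycle 1: PE[2][1] → acc 0, east 0, south 0
  cycle 2: PE[2][1] → acc 0, east 0, south 0
  cycle 3: PE[2][1] → acc 24, east 4, south 6
Under RS (3×3), PE[2][1]:
  cycle 0: PE[2][1] → acc 0, east 0, south 0
  cycle 1: PE[2][1] → acc 0, east 0, south 0
  cycle 2: PE[2][1] → acc 0, east 0, south 0
  cycle 3: PE[2][1] → acc 38, east 38, south 3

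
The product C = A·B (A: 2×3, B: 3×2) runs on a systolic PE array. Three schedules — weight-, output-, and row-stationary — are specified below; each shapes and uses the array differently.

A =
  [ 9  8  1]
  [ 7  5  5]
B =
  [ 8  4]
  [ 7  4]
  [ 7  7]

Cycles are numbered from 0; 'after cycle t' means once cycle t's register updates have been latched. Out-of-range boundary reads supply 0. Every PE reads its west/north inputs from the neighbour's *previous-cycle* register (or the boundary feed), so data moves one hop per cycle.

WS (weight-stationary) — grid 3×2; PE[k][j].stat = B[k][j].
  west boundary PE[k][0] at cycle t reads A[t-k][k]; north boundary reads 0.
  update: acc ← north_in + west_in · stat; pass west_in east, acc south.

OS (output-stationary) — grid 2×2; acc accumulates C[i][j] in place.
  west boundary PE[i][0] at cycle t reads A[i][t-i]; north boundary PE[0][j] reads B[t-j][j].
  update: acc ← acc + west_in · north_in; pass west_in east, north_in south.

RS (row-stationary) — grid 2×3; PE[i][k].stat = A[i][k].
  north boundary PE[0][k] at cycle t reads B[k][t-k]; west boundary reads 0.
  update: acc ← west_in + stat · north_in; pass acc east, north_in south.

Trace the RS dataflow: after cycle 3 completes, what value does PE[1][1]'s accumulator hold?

PE[1][1].acc = 48

RS on a 2×3 grid — tracing PE[1][1] and its feeders:
  [0] (0,1) acc=0 (h:0 v:0)
  [0] (1,0) acc=0 (h:0 v:0)
  [0] (1,1) acc=0 (h:0 v:0)
  [1] (0,1) acc=128 (h:128 v:7)
  [1] (1,0) acc=56 (h:56 v:8)
  [1] (1,1) acc=0 (h:0 v:0)
  [2] (0,1) acc=68 (h:68 v:4)
  [2] (1,0) acc=28 (h:28 v:4)
  [2] (1,1) acc=91 (h:91 v:7)
  [3] (0,1) acc=0 (h:0 v:0)
  [3] (1,0) acc=0 (h:0 v:0)
  [3] (1,1) acc=48 (h:48 v:4)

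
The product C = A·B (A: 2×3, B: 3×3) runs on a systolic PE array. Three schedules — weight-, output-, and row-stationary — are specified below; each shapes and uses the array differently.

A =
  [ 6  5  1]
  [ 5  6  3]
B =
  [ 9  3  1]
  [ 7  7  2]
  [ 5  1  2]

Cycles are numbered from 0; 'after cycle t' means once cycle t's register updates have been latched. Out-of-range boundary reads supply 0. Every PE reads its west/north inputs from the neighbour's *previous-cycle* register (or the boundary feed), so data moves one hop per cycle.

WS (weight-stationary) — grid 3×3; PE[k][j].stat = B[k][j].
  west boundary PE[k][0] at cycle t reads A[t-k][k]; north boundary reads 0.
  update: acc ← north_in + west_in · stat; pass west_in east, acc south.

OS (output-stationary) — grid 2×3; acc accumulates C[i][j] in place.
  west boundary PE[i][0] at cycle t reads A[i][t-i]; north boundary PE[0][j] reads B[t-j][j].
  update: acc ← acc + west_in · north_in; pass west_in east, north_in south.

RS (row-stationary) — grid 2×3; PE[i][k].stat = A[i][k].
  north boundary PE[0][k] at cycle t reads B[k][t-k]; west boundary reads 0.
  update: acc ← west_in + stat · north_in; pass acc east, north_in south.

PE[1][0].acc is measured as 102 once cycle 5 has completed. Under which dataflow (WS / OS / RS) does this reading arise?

dataflow = OS

WS [3×3] PE[1][0] across cycles:
  @0  [1,0]  acc 0  |  →0  ↓0
  @1  [1,0]  acc 89  |  →5  ↓89
  @2  [1,0]  acc 87  |  →6  ↓87
  @3  [1,0]  acc 0  |  →0  ↓0
  @4  [1,0]  acc 0  |  →0  ↓0
  @5  [1,0]  acc 0  |  →0  ↓0
OS [2×3] PE[1][0] across cycles:
  @0  [1,0]  acc 0  |  →0  ↓0
  @1  [1,0]  acc 45  |  →5  ↓9
  @2  [1,0]  acc 87  |  →6  ↓7
  @3  [1,0]  acc 102  |  →3  ↓5
  @4  [1,0]  acc 102  |  →0  ↓0
  @5  [1,0]  acc 102  |  →0  ↓0
RS [2×3] PE[1][0] across cycles:
  @0  [1,0]  acc 0  |  →0  ↓0
  @1  [1,0]  acc 45  |  →45  ↓9
  @2  [1,0]  acc 15  |  →15  ↓3
  @3  [1,0]  acc 5  |  →5  ↓1
  @4  [1,0]  acc 0  |  →0  ↓0
  @5  [1,0]  acc 0  |  →0  ↓0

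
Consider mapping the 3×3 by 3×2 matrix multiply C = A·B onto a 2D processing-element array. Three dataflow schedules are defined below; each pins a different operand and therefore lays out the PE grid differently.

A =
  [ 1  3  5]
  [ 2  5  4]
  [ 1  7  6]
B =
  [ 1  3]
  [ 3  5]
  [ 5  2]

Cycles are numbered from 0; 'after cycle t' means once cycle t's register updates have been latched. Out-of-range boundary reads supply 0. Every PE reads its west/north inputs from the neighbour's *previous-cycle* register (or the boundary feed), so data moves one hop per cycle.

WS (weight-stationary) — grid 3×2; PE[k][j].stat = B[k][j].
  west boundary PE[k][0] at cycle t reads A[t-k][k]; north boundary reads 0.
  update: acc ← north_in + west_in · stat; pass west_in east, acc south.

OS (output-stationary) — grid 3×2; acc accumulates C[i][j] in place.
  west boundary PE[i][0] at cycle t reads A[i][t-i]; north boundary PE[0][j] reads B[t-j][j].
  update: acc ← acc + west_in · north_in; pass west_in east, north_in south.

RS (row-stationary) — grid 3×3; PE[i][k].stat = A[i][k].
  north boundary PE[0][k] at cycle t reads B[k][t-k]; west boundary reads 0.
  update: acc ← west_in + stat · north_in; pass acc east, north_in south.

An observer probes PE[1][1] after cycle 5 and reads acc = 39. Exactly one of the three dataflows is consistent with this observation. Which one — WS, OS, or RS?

Under WS (3×2), PE[1][1]:
  t=0 PE[1][1]: acc=0 h=0 v=0
  t=1 PE[1][1]: acc=0 h=0 v=0
  t=2 PE[1][1]: acc=18 h=3 v=18
  t=3 PE[1][1]: acc=31 h=5 v=31
  t=4 PE[1][1]: acc=38 h=7 v=38
  t=5 PE[1][1]: acc=0 h=0 v=0
Under OS (3×2), PE[1][1]:
  t=0 PE[1][1]: acc=0 h=0 v=0
  t=1 PE[1][1]: acc=0 h=0 v=0
  t=2 PE[1][1]: acc=6 h=2 v=3
  t=3 PE[1][1]: acc=31 h=5 v=5
  t=4 PE[1][1]: acc=39 h=4 v=2
  t=5 PE[1][1]: acc=39 h=0 v=0
Under RS (3×3), PE[1][1]:
  t=0 PE[1][1]: acc=0 h=0 v=0
  t=1 PE[1][1]: acc=0 h=0 v=0
  t=2 PE[1][1]: acc=17 h=17 v=3
  t=3 PE[1][1]: acc=31 h=31 v=5
  t=4 PE[1][1]: acc=0 h=0 v=0
  t=5 PE[1][1]: acc=0 h=0 v=0

dataflow = OS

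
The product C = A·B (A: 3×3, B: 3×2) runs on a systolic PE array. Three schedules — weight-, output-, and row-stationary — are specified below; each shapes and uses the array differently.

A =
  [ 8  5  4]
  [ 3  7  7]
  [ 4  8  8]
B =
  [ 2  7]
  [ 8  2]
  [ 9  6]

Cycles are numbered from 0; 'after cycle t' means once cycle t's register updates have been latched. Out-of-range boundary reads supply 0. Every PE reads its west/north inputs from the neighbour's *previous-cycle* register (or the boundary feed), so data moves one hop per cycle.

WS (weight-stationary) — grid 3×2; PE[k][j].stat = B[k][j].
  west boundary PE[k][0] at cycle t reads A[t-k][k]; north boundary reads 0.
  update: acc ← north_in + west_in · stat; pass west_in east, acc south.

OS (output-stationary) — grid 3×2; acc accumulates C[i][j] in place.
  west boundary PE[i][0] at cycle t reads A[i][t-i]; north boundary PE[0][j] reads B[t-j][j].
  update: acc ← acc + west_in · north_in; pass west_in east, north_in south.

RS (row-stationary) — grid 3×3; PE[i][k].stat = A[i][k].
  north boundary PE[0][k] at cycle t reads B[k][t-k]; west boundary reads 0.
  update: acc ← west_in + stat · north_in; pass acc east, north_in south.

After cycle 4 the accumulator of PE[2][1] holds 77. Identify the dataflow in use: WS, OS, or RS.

dataflow = WS

WS (3×2 grid), PE[2][1]:
  step 0 · PE2,1: acc=0; fwd→0 fwd↓0
  step 1 · PE2,1: acc=0; fwd→0 fwd↓0
  step 2 · PE2,1: acc=0; fwd→0 fwd↓0
  step 3 · PE2,1: acc=90; fwd→4 fwd↓90
  step 4 · PE2,1: acc=77; fwd→7 fwd↓77
OS (3×2 grid), PE[2][1]:
  step 0 · PE2,1: acc=0; fwd→0 fwd↓0
  step 1 · PE2,1: acc=0; fwd→0 fwd↓0
  step 2 · PE2,1: acc=0; fwd→0 fwd↓0
  step 3 · PE2,1: acc=28; fwd→4 fwd↓7
  step 4 · PE2,1: acc=44; fwd→8 fwd↓2
RS (3×3 grid), PE[2][1]:
  step 0 · PE2,1: acc=0; fwd→0 fwd↓0
  step 1 · PE2,1: acc=0; fwd→0 fwd↓0
  step 2 · PE2,1: acc=0; fwd→0 fwd↓0
  step 3 · PE2,1: acc=72; fwd→72 fwd↓8
  step 4 · PE2,1: acc=44; fwd→44 fwd↓2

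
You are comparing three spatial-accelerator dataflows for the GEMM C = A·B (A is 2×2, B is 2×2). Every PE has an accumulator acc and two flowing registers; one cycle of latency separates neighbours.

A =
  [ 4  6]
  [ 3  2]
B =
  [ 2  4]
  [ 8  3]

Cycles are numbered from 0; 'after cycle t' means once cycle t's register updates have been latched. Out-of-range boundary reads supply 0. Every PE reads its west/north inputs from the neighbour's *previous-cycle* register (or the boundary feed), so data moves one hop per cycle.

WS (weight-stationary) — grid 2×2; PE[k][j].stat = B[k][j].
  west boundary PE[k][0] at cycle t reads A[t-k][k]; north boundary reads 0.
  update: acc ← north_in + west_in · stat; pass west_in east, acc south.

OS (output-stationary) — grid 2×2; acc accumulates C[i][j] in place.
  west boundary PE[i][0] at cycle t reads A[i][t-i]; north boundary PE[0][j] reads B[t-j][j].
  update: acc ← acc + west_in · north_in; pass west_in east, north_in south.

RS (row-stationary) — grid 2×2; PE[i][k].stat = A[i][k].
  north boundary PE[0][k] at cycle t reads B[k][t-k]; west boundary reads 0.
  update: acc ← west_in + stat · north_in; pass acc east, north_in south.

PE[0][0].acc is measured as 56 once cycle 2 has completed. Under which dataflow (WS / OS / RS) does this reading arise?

— WS: 2×2; PE[0][0] trace:
  c0 r0c0: 8 / 4 / 8
  c1 r0c0: 6 / 3 / 6
  c2 r0c0: 0 / 0 / 0
— OS: 2×2; PE[0][0] trace:
  c0 r0c0: 8 / 4 / 2
  c1 r0c0: 56 / 6 / 8
  c2 r0c0: 56 / 0 / 0
— RS: 2×2; PE[0][0] trace:
  c0 r0c0: 8 / 8 / 2
  c1 r0c0: 16 / 16 / 4
  c2 r0c0: 0 / 0 / 0

dataflow = OS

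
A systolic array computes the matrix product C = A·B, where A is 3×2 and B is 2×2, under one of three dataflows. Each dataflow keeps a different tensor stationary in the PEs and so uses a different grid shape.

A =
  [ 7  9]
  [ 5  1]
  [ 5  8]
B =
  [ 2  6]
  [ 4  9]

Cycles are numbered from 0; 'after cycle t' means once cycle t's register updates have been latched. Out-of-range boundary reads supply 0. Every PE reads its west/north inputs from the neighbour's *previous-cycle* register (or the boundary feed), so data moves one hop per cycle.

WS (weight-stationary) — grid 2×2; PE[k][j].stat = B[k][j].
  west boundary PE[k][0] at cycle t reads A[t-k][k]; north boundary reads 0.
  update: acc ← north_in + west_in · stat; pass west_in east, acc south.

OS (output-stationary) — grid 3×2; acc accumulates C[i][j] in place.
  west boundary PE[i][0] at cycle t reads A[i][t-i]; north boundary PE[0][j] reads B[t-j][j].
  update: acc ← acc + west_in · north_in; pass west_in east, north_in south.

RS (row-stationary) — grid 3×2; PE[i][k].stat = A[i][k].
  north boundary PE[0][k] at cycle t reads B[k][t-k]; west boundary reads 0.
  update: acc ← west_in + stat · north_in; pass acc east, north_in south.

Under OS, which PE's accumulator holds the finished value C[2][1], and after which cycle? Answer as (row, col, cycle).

(row, col, cycle) = (2, 1, 4)

OS — PE[2][1] is where C[2][1] collects:
  c0 r2c1: 0 / 0 / 0
  c1 r2c1: 0 / 0 / 0
  c2 r2c1: 0 / 0 / 0
  c3 r2c1: 30 / 5 / 6
  c4 r2c1: 102 / 8 / 9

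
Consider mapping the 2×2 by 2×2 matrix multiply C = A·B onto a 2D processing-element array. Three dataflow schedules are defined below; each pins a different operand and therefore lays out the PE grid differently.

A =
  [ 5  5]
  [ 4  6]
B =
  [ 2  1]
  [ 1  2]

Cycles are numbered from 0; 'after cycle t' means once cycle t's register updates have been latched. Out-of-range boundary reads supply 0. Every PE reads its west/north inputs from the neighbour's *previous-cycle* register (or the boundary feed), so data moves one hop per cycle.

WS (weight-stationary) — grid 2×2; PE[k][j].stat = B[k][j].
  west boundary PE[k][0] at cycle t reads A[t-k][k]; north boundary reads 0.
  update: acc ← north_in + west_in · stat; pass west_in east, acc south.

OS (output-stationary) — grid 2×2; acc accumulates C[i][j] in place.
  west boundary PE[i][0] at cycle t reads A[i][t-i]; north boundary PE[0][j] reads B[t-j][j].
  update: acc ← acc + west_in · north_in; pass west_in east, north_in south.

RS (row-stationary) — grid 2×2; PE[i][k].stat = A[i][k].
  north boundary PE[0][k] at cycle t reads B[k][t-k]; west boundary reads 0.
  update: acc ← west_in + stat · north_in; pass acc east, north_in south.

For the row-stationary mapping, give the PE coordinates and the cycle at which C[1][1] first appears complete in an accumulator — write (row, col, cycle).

Under RS, C[1][1] lands at PE[1][1]:
  @0  [1,1]  acc 0  |  →0  ↓0
  @1  [1,1]  acc 0  |  →0  ↓0
  @2  [1,1]  acc 14  |  →14  ↓1
  @3  [1,1]  acc 16  |  →16  ↓2

(row, col, cycle) = (1, 1, 3)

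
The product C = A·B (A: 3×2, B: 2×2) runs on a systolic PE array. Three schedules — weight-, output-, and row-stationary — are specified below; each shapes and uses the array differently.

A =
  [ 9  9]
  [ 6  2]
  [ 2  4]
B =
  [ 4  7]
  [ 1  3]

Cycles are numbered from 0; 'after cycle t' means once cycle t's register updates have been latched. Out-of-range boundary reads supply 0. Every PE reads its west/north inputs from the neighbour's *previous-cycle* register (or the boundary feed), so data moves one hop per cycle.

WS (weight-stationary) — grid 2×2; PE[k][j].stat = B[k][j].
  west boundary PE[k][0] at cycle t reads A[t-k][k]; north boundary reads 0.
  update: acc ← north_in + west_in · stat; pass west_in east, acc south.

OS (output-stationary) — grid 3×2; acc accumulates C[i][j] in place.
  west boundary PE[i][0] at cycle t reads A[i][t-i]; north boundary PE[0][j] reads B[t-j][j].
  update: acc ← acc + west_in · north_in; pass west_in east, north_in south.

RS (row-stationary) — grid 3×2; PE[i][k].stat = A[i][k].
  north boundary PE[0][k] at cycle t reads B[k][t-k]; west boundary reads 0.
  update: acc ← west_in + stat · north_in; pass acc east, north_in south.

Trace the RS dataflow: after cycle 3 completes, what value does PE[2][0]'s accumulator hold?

PE[2][0].acc = 14

RS on a 3×2 grid — tracing PE[2][0] and its feeders:
  t=0 PE[1][0]: acc=0 h=0 v=0
  t=0 PE[2][0]: acc=0 h=0 v=0
  t=1 PE[1][0]: acc=24 h=24 v=4
  t=1 PE[2][0]: acc=0 h=0 v=0
  t=2 PE[1][0]: acc=42 h=42 v=7
  t=2 PE[2][0]: acc=8 h=8 v=4
  t=3 PE[1][0]: acc=0 h=0 v=0
  t=3 PE[2][0]: acc=14 h=14 v=7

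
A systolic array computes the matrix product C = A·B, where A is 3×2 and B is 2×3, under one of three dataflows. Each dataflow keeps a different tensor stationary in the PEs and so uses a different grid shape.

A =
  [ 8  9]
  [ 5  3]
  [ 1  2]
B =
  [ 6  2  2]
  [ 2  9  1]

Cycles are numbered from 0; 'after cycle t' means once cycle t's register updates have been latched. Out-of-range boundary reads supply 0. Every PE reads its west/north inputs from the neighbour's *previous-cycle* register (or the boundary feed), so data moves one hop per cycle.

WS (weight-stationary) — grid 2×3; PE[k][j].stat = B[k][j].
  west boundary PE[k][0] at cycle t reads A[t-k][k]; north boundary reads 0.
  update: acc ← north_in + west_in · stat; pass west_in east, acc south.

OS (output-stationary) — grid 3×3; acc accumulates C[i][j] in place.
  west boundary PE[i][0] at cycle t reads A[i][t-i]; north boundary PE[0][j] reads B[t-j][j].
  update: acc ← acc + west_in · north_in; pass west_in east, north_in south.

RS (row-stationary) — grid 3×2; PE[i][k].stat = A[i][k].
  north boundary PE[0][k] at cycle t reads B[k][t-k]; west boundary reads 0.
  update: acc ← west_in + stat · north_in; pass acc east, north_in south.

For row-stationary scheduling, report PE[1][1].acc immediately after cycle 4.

PE[1][1].acc = 13

Tracing RS — 3×2 array, target PE[1][1]:
  @0  [0,1]  acc 0  |  →0  ↓0
  @0  [1,0]  acc 0  |  →0  ↓0
  @0  [1,1]  acc 0  |  →0  ↓0
  @1  [0,1]  acc 66  |  →66  ↓2
  @1  [1,0]  acc 30  |  →30  ↓6
  @1  [1,1]  acc 0  |  →0  ↓0
  @2  [0,1]  acc 97  |  →97  ↓9
  @2  [1,0]  acc 10  |  →10  ↓2
  @2  [1,1]  acc 36  |  →36  ↓2
  @3  [0,1]  acc 25  |  →25  ↓1
  @3  [1,0]  acc 10  |  →10  ↓2
  @3  [1,1]  acc 37  |  →37  ↓9
  @4  [0,1]  acc 0  |  →0  ↓0
  @4  [1,0]  acc 0  |  →0  ↓0
  @4  [1,1]  acc 13  |  →13  ↓1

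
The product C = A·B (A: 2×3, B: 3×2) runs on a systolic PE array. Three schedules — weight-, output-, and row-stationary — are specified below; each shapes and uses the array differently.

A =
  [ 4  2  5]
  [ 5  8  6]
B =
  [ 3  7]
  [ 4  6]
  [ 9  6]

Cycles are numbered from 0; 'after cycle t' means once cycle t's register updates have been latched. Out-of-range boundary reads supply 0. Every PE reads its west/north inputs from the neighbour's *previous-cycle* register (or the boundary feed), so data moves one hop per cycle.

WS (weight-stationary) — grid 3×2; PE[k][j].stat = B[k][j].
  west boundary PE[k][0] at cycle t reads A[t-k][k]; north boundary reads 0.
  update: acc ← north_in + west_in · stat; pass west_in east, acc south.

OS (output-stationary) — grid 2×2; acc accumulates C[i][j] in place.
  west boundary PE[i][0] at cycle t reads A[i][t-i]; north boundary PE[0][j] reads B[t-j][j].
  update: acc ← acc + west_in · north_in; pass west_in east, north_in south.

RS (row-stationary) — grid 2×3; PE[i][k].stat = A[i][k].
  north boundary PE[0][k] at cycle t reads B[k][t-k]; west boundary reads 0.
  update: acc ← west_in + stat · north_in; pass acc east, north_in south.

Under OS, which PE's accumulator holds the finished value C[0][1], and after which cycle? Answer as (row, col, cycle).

Under OS, C[0][1] lands at PE[0][1]:
  @0  [0,1]  acc 0  |  →0  ↓0
  @1  [0,1]  acc 28  |  →4  ↓7
  @2  [0,1]  acc 40  |  →2  ↓6
  @3  [0,1]  acc 70  |  →5  ↓6

(row, col, cycle) = (0, 1, 3)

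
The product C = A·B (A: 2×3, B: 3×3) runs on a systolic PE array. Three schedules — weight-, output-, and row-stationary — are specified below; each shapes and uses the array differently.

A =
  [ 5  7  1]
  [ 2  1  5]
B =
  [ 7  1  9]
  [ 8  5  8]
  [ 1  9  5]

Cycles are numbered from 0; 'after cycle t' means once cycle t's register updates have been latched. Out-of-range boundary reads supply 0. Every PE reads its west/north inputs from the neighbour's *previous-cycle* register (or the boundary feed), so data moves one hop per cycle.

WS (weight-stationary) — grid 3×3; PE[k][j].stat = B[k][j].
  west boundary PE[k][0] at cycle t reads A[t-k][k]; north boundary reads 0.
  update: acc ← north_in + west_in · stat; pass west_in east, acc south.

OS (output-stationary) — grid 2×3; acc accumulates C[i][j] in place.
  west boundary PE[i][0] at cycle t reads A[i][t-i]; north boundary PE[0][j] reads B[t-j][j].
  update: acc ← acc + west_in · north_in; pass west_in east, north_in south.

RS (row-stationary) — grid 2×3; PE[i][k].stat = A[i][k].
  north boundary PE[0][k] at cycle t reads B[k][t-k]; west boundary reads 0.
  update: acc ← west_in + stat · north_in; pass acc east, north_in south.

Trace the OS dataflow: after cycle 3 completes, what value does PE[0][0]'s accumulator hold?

OS 2×3: PE[0][0] cycle-by-cycle (with neighbour feeds):
  @0  [0,0]  acc 35  |  →5  ↓7
  @1  [0,0]  acc 91  |  →7  ↓8
  @2  [0,0]  acc 92  |  →1  ↓1
  @3  [0,0]  acc 92  |  →0  ↓0

PE[0][0].acc = 92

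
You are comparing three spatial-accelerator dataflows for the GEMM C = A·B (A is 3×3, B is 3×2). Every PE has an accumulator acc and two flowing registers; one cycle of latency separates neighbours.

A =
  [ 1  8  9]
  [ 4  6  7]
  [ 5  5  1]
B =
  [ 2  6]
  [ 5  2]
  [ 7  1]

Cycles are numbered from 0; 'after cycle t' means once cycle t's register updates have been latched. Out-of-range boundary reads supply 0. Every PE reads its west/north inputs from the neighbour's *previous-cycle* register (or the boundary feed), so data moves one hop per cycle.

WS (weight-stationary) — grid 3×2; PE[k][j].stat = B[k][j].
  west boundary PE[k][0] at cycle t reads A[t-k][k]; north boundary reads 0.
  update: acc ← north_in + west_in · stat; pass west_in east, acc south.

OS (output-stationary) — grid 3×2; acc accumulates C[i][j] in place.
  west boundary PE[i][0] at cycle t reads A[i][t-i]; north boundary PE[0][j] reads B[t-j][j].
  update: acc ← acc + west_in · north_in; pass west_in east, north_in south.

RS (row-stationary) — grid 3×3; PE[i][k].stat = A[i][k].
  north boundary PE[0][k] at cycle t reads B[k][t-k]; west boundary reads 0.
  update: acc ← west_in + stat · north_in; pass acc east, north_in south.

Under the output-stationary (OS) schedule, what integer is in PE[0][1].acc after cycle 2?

PE[0][1].acc = 22

OS on a 3×2 grid — tracing PE[0][1] and its feeders:
  @0  [0,0]  acc 2  |  →1  ↓2
  @0  [0,1]  acc 0  |  →0  ↓0
  @1  [0,0]  acc 42  |  →8  ↓5
  @1  [0,1]  acc 6  |  →1  ↓6
  @2  [0,0]  acc 105  |  →9  ↓7
  @2  [0,1]  acc 22  |  →8  ↓2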